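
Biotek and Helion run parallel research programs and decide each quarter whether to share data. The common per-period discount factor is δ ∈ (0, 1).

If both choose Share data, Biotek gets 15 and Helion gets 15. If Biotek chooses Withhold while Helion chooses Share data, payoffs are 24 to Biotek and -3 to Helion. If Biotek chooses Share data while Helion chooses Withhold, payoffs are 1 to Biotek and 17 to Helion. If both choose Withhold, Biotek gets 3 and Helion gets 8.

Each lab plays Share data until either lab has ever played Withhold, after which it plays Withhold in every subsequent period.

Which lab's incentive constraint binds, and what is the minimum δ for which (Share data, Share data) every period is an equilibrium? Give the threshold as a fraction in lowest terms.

Biotek; δ ≥ 3/7

Biotek's threshold: (24−15)/(24−3) = 3/7.
Helion's threshold: (17−15)/(17−8) = 2/9.
3/7 > 2/9, so Biotek binds and δ* = 3/7.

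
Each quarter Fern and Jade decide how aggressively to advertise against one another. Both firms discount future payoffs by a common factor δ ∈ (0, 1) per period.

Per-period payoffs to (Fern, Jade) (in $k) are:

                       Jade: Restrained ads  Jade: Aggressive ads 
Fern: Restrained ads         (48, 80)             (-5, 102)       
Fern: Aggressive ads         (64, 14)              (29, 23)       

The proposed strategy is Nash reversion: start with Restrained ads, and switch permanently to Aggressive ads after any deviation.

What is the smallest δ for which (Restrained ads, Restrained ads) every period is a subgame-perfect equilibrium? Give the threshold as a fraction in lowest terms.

Fern: cooperation gives 48 each period; deviation gives 64 once then 29 forever.
  48/(1−δ) ≥ 64 + 29δ/(1−δ) ⇒ δ ≥ 16/35.
Jade: cooperation gives 80 each period; deviation gives 102 once then 23 forever.
  δ ≥ 22/79.
Both must hold, so the binding constraint is Fern's: δ ≥ 16/35.

16/35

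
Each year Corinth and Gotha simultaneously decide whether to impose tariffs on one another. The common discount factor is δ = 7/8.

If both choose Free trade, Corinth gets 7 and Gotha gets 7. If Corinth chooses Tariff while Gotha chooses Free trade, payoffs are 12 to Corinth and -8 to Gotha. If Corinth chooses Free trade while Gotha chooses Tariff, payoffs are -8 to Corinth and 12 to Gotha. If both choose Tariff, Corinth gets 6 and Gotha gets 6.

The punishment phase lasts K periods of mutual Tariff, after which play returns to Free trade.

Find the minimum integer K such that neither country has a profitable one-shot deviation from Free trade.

10

No profitable deviation requires (7−6)(δ+…+δ^K) ≥ 12−7, i.e. δ+…+δ^K ≥ 5 ≈ 5.0000.
With δ = 7/8, the partial sums are K=1: 0.8750, K=2: 1.6406, …, K=8: 4.5947, K=9: 4.8954, K=10: 5.1585.
K = 10 is the first length at which the sum reaches 5.0000.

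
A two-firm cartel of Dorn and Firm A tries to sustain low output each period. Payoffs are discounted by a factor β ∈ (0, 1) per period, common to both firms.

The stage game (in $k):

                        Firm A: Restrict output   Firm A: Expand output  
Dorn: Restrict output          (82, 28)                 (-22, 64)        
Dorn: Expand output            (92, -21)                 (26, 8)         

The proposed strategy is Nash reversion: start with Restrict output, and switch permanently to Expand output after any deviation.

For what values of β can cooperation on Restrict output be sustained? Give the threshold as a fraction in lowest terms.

9/14

For Dorn: deviation gain 92−82 = 10, per-period punishment loss 82−26 = 56. IC gives β ≥ 10/66 = 5/33.
For Firm A: gain 36, loss 20 per period, so β ≥ 36/56 = 9/14.
The tighter constraint is Firm A's, so cooperation needs β ≥ 9/14.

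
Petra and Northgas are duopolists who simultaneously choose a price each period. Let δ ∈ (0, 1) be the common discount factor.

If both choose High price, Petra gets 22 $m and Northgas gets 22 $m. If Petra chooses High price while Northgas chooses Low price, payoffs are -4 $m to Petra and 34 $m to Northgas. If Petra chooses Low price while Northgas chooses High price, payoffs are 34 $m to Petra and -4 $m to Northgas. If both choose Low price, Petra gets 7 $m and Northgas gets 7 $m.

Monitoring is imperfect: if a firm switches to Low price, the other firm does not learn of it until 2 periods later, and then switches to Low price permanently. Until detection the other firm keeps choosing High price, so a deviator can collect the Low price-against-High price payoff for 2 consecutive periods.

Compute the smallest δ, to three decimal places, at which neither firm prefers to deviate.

0.667

The best deviation is to choose Low price for all 2 undetected periods, earning 34 each, then 7 forever once detected.
Deviation value: 34(1−δ^2)/(1−δ) + 7δ^2/(1−δ); cooperation value: 22/(1−δ).
IC: 22 ≥ 34(1−δ^2) + 7δ^2 = 34 − 27δ^2.
So δ^2 ≥ 12/27 = 4/9, giving δ ≥ (4/9)^(1/2) ≈ 0.667.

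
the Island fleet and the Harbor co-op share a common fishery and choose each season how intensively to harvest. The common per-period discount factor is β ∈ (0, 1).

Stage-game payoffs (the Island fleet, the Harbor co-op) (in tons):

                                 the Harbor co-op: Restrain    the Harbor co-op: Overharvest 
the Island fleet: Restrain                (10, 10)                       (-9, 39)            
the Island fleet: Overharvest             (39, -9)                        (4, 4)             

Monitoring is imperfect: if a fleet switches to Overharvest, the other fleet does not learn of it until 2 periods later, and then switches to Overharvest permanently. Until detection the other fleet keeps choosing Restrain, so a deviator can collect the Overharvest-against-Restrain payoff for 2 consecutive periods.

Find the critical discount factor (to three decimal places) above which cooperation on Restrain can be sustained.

Deviating for the 2 undetected periods gains 39−10 = 29 per period over cooperation, then loses 10−4 = 6 per period forever once punishment starts.
Gain: 29(1 + β + … + β^1); loss: 6·β^2/(1−β).
No profitable deviation ⇔ 29(1−β^2) ≤ 6·β^2, i.e. β^2 ≥ 29/(29+6) = 29/35.
Hence β ≥ (29/35)^(1/2) ≈ 0.910.

0.910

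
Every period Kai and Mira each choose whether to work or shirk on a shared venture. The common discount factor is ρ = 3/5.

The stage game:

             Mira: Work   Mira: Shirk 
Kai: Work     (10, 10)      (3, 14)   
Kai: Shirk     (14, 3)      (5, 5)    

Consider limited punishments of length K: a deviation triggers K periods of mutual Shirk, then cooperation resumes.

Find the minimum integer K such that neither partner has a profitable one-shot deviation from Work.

2

Need Σ_{k=1}^{K} ρ^k ≥ (14−10)/(10−5) = 0.8000 at ρ = 3/5.
At K = 1 the sum is 0.6000 < 0.8000; at K = 2 it is 0.9600 ≥ 0.8000.
So the minimum punishment length is K = 2.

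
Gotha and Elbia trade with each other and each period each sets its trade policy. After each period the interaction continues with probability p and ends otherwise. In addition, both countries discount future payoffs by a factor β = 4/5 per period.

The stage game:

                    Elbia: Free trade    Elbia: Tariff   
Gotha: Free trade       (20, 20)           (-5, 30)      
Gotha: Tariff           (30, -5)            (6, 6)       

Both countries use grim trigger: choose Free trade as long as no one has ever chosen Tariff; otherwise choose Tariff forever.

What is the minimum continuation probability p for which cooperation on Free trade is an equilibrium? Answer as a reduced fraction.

25/48

With continuation probability p and discount β, the effective per-period discount factor is βp.
Grim-trigger IC: βp ≥ (30−20)/(30−6) = 5/12.
So p ≥ (5/12)/(4/5) = 25/48.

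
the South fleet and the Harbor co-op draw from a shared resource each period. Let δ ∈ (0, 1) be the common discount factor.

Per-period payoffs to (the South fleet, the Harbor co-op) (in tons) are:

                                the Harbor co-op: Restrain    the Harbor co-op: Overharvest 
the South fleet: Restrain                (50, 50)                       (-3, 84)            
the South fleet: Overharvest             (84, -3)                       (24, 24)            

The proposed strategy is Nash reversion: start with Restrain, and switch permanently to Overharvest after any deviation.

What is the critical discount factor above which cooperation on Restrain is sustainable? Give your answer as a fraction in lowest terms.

50/(1−δ) ≥ 84 + 24δ/(1−δ)
50 ≥ 84 − 60δ
δ ≥ 34/60 = 17/30.

17/30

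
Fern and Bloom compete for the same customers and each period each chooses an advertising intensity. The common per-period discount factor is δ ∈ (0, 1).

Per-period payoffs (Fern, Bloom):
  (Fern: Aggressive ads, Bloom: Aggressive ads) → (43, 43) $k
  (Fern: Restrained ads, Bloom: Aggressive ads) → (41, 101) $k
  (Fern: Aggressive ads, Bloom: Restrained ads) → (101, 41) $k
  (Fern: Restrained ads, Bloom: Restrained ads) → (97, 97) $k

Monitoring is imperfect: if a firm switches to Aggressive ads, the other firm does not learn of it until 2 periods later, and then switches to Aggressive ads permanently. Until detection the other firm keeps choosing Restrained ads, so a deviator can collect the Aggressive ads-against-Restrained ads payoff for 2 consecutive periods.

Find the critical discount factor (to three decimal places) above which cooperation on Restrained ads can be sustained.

Deviating for the 2 undetected periods gains 101−97 = 4 per period over cooperation, then loses 97−43 = 54 per period forever once punishment starts.
Gain: 4(1 + δ + … + δ^1); loss: 54·δ^2/(1−δ).
No profitable deviation ⇔ 4(1−δ^2) ≤ 54·δ^2, i.e. δ^2 ≥ 4/(4+54) = 2/29.
Hence δ ≥ (2/29)^(1/2) ≈ 0.263.

0.263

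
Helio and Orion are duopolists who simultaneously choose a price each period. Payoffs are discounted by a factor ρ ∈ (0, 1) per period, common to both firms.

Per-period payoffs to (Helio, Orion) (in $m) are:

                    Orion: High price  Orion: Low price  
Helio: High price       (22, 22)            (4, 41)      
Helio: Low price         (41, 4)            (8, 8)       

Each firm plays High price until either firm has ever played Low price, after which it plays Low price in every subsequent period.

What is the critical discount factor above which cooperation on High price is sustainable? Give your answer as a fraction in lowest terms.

22/(1−ρ) ≥ 41 + 8ρ/(1−ρ)
22 ≥ 41 − 33ρ
ρ ≥ 19/33.

19/33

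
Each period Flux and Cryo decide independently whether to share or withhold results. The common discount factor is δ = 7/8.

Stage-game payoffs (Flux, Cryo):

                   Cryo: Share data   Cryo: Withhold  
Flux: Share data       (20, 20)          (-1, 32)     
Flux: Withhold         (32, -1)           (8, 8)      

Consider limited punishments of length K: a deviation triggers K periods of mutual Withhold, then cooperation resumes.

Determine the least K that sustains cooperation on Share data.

Need Σ_{k=1}^{K} δ^k ≥ (32−20)/(20−8) = 1.0000 at δ = 7/8.
At K = 1 the sum is 0.8750 < 1.0000; at K = 2 it is 1.6406 ≥ 1.0000.
So the minimum punishment length is K = 2.

2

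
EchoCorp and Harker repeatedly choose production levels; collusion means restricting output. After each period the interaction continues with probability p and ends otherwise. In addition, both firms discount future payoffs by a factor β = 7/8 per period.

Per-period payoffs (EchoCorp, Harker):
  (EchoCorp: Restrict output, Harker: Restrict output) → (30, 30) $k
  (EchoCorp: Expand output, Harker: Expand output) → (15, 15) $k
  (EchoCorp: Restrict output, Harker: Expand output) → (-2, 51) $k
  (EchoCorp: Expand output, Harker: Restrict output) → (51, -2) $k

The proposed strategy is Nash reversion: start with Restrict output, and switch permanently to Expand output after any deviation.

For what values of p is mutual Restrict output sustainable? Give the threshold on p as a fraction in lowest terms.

2/3

With continuation probability p and discount β, the effective per-period discount factor is βp.
Grim-trigger IC: βp ≥ (51−30)/(51−15) = 7/12.
So p ≥ (7/12)/(7/8) = 2/3.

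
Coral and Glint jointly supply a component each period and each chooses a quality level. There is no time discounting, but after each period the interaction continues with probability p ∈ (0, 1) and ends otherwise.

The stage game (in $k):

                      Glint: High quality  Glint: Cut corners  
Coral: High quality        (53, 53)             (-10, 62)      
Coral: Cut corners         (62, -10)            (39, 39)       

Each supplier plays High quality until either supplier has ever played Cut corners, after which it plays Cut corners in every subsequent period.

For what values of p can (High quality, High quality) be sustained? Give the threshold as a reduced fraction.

9/23

With no time discounting, the continuation probability p plays the role of the discount factor.
Grim-trigger IC: 53/(1−p) ≥ 62 + 39p/(1−p) ⇒ p ≥ (62−53)/(62−39) = 9/23.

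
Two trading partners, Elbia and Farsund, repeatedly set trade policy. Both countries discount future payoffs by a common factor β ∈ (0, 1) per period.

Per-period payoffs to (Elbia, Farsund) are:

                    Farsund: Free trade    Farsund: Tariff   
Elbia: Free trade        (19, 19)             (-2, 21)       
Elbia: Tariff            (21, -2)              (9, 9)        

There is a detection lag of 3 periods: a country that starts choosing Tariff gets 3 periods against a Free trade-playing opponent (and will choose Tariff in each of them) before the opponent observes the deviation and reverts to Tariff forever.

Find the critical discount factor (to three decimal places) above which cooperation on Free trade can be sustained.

Deviating for the 3 undetected periods gains 21−19 = 2 per period over cooperation, then loses 19−9 = 10 per period forever once punishment starts.
Gain: 2(1 + β + … + β^2); loss: 10·β^3/(1−β).
No profitable deviation ⇔ 2(1−β^3) ≤ 10·β^3, i.e. β^3 ≥ 2/(2+10) = 1/6.
Hence β ≥ (1/6)^(1/3) ≈ 0.550.

0.550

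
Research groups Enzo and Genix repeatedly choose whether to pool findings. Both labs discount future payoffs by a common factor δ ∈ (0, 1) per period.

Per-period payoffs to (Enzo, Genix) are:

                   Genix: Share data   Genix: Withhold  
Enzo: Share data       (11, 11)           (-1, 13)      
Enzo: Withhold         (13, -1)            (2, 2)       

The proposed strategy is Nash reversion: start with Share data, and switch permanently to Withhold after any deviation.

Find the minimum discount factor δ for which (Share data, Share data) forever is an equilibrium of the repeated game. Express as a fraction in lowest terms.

2/11

One-period gain from deviating is 13 − 11 = 2. The loss is 11 − 2 = 9 in every subsequent period, with present value 9·δ/(1−δ).
Deviation is unprofitable when 9·δ/(1−δ) ≥ 2, i.e. δ/(1−δ) ≥ 2/9.
Equivalently δ ≥ 2/(2+9) = 2/11.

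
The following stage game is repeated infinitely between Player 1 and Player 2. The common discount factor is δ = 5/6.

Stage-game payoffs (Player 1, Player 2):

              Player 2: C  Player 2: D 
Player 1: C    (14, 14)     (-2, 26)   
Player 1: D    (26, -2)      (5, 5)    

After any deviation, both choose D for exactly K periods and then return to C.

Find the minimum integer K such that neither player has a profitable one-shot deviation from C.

No profitable deviation requires (14−5)(δ+…+δ^K) ≥ 26−14, i.e. δ+…+δ^K ≥ 4/3 ≈ 1.3333.
With δ = 5/6, the partial sums are K=1: 0.8333, K=2: 1.5278.
K = 2 is the first length at which the sum reaches 1.3333.

2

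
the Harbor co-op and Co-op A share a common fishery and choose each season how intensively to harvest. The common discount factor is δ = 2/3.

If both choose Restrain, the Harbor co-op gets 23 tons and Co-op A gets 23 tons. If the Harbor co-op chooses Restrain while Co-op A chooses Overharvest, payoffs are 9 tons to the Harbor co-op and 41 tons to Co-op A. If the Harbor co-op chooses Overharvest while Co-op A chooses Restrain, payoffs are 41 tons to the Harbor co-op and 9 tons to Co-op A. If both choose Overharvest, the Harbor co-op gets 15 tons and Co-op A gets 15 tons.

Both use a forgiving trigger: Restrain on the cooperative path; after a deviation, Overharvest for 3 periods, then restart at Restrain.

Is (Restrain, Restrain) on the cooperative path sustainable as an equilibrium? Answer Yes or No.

No

Comparing payoff streams over the 4 periods until play realigns: cooperate → 23(1+δ+…+δ^3); deviate → 41 + 15(δ+…+δ^3).
Cooperation is sustained iff (23−15)(δ+…+δ^3) ≥ 41−23.
δ+…+δ^3 = 2/3·(1−(2/3)^3)/(1−2/3) = 1.4074, and (41−23)/(23−15) = 2.2500.
1.4074 < 2.2500, so cooperation is not sustainable.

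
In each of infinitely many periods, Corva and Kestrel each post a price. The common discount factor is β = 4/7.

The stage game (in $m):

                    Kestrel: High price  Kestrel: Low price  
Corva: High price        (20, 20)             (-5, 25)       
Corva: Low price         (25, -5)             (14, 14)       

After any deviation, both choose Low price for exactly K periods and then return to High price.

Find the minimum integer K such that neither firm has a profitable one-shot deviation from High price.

2

IC: β(1−β^K)/(1−β) ≥ (25−20)/(20−14) = 5/6.
With β = 4/7: need 1 − β^K ≥ 5/6·(1−4/7)/(4/7), i.e. β^K ≤ 0.3750.
Since (4/7)^1 = 0.5714 and (4/7)^2 = 0.3265, the smallest such K is 2.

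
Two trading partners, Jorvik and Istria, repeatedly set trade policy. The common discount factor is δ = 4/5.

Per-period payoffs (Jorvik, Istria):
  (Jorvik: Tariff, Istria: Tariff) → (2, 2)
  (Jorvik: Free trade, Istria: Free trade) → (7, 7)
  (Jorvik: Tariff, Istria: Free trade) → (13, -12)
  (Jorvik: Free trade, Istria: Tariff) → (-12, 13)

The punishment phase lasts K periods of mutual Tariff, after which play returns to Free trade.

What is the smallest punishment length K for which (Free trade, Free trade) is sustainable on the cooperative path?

2

No profitable deviation requires (7−2)(δ+…+δ^K) ≥ 13−7, i.e. δ+…+δ^K ≥ 6/5 ≈ 1.2000.
With δ = 4/5, the partial sums are K=1: 0.8000, K=2: 1.4400.
K = 2 is the first length at which the sum reaches 1.2000.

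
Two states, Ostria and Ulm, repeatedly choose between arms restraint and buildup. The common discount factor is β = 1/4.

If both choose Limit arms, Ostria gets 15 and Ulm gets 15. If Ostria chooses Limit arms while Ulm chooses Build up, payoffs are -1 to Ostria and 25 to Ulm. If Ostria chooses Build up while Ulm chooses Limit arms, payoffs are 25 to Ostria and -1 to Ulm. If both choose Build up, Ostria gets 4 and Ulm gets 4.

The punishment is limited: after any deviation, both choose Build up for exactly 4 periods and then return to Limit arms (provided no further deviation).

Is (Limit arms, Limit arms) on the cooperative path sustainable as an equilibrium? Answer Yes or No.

A one-shot deviation gives 25 now, then 4 for 4 periods, then back to 15.
Gain from deviating: (25−15) today; loss: (15−4) in each of the next 4 periods.
No-deviation condition: (15−4)(β+…+β^4) ≥ 25−15, i.e. β+…+β^4 ≥ 10/11.
At β = 1/4: β+…+β^4 = 0.3320 < 0.9091.
So cooperation is not sustainable.

No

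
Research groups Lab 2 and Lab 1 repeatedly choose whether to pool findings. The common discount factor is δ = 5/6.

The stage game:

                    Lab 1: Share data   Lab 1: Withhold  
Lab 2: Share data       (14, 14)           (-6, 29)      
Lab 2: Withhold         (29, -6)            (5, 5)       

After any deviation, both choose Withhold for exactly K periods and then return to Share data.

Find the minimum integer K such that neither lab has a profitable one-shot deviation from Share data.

IC: δ(1−δ^K)/(1−δ) ≥ (29−14)/(14−5) = 5/3.
With δ = 5/6: need 1 − δ^K ≥ 5/3·(1−5/6)/(5/6), i.e. δ^K ≤ 0.6667.
Since (5/6)^2 = 0.6944 and (5/6)^3 = 0.5787, the smallest such K is 3.

3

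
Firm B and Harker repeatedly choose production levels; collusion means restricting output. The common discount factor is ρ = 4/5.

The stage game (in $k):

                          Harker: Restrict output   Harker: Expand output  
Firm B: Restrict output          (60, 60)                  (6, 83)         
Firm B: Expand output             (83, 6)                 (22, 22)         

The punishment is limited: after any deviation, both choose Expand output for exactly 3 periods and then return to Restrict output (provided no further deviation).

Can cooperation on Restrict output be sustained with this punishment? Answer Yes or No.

A one-shot deviation gives 83 now, then 22 for 3 periods, then back to 60.
Gain from deviating: (83−60) today; loss: (60−22) in each of the next 3 periods.
No-deviation condition: (60−22)(ρ+…+ρ^3) ≥ 83−60, i.e. ρ+…+ρ^3 ≥ 23/38.
At ρ = 4/5: ρ+…+ρ^3 = 1.9520 ≥ 0.6053.
So cooperation is sustainable.

Yes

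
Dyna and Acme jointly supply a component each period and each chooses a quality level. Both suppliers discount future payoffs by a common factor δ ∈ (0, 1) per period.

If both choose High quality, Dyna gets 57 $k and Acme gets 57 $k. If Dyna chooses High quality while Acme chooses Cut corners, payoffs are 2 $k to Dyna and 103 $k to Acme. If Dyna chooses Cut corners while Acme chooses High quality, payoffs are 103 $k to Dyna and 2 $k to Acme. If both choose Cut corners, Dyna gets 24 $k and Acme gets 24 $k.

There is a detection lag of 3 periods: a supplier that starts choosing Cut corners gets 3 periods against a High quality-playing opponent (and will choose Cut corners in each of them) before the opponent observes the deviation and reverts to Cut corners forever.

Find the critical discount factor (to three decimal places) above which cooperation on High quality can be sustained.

0.835

A deviator earns 103 for 3 periods, then 24 forever; cooperating earns 57 forever. Multiplying the IC by (1−δ):
57 ≥ 103(1−δ^3) + 24δ^3, so 79·δ^3 ≥ 46 and δ^3 ≥ 46/79.
δ ≥ (46/79)^(1/3) ≈ 0.835.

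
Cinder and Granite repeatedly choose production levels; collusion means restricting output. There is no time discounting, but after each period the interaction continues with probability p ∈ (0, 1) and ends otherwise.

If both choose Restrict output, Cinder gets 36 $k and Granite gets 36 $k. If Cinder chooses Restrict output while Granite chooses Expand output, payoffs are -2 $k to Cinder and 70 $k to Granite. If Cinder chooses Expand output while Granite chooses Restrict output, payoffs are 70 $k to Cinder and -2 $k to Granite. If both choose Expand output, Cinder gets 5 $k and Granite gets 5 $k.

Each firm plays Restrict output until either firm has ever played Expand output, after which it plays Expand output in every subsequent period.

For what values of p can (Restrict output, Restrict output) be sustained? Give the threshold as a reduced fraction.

With no time discounting, the continuation probability p plays the role of the discount factor.
Grim-trigger IC: 36/(1−p) ≥ 70 + 5p/(1−p) ⇒ p ≥ (70−36)/(70−5) = 34/65.

34/65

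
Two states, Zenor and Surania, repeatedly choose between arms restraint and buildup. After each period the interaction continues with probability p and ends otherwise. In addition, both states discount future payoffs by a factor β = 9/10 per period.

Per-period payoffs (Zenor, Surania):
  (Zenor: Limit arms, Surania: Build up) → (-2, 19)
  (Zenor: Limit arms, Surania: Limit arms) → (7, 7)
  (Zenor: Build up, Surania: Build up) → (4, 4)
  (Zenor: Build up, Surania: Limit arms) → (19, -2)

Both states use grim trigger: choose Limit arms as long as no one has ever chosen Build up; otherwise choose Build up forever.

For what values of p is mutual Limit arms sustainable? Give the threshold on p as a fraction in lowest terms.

8/9

With continuation probability p and discount β, the effective per-period discount factor is βp.
Grim-trigger IC: βp ≥ (19−7)/(19−4) = 4/5.
So p ≥ (4/5)/(9/10) = 8/9.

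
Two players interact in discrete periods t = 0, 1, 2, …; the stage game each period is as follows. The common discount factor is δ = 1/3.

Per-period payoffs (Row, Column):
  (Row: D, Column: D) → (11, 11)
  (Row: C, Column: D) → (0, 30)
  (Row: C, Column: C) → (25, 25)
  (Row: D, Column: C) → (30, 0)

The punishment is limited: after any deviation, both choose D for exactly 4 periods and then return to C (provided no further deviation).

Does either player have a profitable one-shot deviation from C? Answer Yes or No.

No

A one-shot deviation gives 30 now, then 11 for 4 periods, then back to 25.
Gain from deviating: (30−25) today; loss: (25−11) in each of the next 4 periods.
No-deviation condition: (25−11)(δ+…+δ^4) ≥ 30−25, i.e. δ+…+δ^4 ≥ 5/14.
At δ = 1/3: δ+…+δ^4 = 0.4938 ≥ 0.3571.
So cooperation is sustainable.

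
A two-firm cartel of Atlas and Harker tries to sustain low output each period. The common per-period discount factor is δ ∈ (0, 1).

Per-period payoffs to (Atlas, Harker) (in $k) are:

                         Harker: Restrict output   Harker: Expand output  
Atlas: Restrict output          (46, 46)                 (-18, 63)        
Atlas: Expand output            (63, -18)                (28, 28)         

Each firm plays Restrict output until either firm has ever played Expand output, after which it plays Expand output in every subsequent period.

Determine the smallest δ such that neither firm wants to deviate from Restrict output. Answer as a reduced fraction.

17/35

Cooperation forever yields 46 each period: 46/(1−δ).
Deviating yields 63 once, then 28 forever: 63 + 28δ/(1−δ).
No profitable deviation requires 46/(1−δ) ≥ 63 + 28δ/(1−δ).
Multiplying by (1−δ): 46 ≥ 63(1−δ) + 28δ = 63 − 35δ.
So 35δ ≥ 17, i.e. δ ≥ 17/35.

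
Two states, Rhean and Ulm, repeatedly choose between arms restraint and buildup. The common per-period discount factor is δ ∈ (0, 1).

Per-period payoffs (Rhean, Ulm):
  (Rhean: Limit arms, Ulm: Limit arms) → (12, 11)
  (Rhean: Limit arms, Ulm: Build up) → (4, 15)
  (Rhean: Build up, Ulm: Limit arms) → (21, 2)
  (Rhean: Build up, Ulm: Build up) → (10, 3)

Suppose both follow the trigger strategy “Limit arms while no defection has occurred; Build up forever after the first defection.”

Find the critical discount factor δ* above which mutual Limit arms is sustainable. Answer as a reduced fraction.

9/11

Rhean: cooperation gives 12 each period; deviation gives 21 once then 10 forever.
  12/(1−δ) ≥ 21 + 10δ/(1−δ) ⇒ δ ≥ 9/11.
Ulm: cooperation gives 11 each period; deviation gives 15 once then 3 forever.
  δ ≥ 4/12 = 1/3.
Both must hold, so the binding constraint is Rhean's: δ ≥ 9/11.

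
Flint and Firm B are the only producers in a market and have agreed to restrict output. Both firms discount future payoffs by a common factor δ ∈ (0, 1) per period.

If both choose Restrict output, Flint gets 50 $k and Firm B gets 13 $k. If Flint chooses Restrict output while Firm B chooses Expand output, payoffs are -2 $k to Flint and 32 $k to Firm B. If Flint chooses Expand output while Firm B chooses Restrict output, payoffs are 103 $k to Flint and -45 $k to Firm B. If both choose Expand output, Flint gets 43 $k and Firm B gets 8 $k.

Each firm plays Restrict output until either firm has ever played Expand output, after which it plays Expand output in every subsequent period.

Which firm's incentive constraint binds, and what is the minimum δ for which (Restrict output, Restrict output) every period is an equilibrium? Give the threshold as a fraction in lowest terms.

Flint: cooperation gives 50 each period; deviation gives 103 once then 43 forever.
  50/(1−δ) ≥ 103 + 43δ/(1−δ) ⇒ δ ≥ 53/60.
Firm B: cooperation gives 13 each period; deviation gives 32 once then 8 forever.
  δ ≥ 19/24.
Both must hold, so the binding constraint is Flint's: δ ≥ 53/60.

Flint; δ ≥ 53/60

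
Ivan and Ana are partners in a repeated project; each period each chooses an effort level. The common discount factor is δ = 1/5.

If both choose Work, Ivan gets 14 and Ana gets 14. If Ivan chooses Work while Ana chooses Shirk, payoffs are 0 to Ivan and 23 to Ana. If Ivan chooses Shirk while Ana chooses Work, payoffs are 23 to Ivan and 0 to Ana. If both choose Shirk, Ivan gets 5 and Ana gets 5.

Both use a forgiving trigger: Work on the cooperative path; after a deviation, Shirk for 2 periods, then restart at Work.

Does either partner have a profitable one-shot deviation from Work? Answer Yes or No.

Yes

Comparing payoff streams over the 3 periods until play realigns: cooperate → 14(1+δ+…+δ^2); deviate → 23 + 5(δ+…+δ^2).
Cooperation is sustained iff (14−5)(δ+…+δ^2) ≥ 23−14.
δ+…+δ^2 = 1/5·(1−(1/5)^2)/(1−1/5) = 0.2400, and (23−14)/(14−5) = 1.0000.
0.2400 < 1.0000, so cooperation is not sustainable.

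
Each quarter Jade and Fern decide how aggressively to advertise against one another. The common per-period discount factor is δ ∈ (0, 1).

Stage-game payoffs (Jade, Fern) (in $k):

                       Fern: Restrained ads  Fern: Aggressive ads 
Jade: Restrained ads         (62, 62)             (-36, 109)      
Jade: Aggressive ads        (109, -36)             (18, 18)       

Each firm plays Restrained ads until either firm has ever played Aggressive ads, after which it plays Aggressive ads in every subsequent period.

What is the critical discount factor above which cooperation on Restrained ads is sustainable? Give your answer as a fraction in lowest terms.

47/91

Under grim trigger the critical discount factor is (T−C)/(T−P) with T = 109, C = 62, P = 18.
δ* = (109−62)/(109−18) = 47/91.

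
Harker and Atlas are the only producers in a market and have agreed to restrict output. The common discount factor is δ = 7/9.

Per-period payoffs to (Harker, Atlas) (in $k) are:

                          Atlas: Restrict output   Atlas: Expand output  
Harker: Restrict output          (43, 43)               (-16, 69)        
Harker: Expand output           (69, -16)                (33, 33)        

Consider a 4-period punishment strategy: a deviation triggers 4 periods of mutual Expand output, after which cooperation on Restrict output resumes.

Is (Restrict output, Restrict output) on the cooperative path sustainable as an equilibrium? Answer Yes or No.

Comparing payoff streams over the 5 periods until play realigns: cooperate → 43(1+δ+…+δ^4); deviate → 69 + 33(δ+…+δ^4).
Cooperation is sustained iff (43−33)(δ+…+δ^4) ≥ 69−43.
δ+…+δ^4 = 7/9·(1−(7/9)^4)/(1−7/9) = 2.2192, and (69−43)/(43−33) = 2.6000.
2.2192 < 2.6000, so cooperation is not sustainable.

No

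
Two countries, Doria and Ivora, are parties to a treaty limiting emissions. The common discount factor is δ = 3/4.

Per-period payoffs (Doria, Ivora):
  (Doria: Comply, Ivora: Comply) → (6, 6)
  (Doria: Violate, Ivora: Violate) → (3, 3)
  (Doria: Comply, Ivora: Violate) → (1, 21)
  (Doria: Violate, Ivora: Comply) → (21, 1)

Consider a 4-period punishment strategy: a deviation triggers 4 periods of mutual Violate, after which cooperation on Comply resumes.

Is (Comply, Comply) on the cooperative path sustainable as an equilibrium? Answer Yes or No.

No

Comparing payoff streams over the 5 periods until play realigns: cooperate → 6(1+δ+…+δ^4); deviate → 21 + 3(δ+…+δ^4).
Cooperation is sustained iff (6−3)(δ+…+δ^4) ≥ 21−6.
δ+…+δ^4 = 3/4·(1−(3/4)^4)/(1−3/4) = 2.0508, and (21−6)/(6−3) = 5.0000.
2.0508 < 5.0000, so cooperation is not sustainable.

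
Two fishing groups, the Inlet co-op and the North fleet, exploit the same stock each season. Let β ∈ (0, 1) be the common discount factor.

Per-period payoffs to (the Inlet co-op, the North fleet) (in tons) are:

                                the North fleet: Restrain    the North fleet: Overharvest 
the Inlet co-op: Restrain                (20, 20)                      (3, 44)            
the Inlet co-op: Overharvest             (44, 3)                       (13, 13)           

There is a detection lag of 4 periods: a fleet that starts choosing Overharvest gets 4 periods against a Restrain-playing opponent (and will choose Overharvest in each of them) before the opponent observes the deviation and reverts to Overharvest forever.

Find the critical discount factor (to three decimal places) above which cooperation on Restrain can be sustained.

A deviator earns 44 for 4 periods, then 13 forever; cooperating earns 20 forever. Multiplying the IC by (1−β):
20 ≥ 44(1−β^4) + 13β^4, so 31·β^4 ≥ 24 and β^4 ≥ 24/31.
β ≥ (24/31)^(1/4) ≈ 0.938.

0.938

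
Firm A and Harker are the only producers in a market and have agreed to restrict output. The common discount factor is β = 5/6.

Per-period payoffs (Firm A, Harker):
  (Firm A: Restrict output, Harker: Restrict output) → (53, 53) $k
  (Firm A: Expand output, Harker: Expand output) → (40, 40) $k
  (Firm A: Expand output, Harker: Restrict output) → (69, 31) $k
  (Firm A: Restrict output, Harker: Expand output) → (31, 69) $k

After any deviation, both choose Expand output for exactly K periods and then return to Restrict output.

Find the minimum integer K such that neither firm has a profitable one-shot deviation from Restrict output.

Need Σ_{k=1}^{K} β^k ≥ (69−53)/(53−40) = 1.2308 at β = 5/6.
At K = 1 the sum is 0.8333 < 1.2308; at K = 2 it is 1.5278 ≥ 1.2308.
So the minimum punishment length is K = 2.

2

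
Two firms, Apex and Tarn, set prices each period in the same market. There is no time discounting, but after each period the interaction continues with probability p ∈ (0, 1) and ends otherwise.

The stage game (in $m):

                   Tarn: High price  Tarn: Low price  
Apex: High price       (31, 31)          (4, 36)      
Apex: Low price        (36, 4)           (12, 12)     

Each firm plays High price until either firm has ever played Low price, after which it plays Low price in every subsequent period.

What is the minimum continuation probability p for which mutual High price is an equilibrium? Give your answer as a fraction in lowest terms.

5/24

Expected cooperation value is 31 + p·31 + p²·31 + … = 31/(1−p); deviation gives 36 + p·12/(1−p).
31 ≥ 36(1−p) + 12p ⇒ 24p ≥ 5 ⇒ p ≥ 5/24.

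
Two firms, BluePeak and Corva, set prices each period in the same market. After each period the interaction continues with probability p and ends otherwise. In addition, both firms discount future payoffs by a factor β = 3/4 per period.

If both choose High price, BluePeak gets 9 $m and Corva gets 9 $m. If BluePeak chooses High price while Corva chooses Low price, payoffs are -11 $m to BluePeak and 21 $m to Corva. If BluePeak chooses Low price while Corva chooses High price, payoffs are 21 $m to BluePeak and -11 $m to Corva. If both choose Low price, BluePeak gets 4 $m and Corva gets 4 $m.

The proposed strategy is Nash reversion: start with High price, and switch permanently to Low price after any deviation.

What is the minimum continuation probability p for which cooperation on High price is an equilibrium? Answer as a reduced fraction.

Expected continuation weight on next period's payoff is β·p = 3/4·p, which plays the role of the discount factor.
Cooperation requires 3/4·p ≥ (21−9)/(21−4) = 12/17, hence p ≥ 16/17.

16/17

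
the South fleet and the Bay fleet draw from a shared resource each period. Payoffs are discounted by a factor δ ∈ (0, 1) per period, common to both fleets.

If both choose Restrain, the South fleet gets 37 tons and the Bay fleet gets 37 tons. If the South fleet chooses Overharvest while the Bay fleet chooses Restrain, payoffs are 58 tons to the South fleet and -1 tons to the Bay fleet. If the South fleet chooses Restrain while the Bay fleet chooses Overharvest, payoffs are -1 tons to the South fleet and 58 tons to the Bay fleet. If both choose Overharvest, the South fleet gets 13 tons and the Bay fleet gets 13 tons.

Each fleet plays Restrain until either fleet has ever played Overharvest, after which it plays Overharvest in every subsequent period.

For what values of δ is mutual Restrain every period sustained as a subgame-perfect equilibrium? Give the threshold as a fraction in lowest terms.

7/15

Under grim trigger the critical discount factor is (T−C)/(T−P) with T = 58, C = 37, P = 13.
δ* = (58−37)/(58−13) = 21/45 = 7/15.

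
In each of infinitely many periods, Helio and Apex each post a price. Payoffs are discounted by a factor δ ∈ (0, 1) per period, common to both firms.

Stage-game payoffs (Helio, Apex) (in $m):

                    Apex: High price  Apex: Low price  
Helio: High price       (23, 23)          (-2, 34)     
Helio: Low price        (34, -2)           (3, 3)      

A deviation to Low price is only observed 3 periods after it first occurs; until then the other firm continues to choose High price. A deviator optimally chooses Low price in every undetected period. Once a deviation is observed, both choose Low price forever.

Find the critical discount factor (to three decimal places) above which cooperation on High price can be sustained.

0.708

Deviating for the 3 undetected periods gains 34−23 = 11 per period over cooperation, then loses 23−3 = 20 per period forever once punishment starts.
Gain: 11(1 + δ + … + δ^2); loss: 20·δ^3/(1−δ).
No profitable deviation ⇔ 11(1−δ^3) ≤ 20·δ^3, i.e. δ^3 ≥ 11/(11+20) = 11/31.
Hence δ ≥ (11/31)^(1/3) ≈ 0.708.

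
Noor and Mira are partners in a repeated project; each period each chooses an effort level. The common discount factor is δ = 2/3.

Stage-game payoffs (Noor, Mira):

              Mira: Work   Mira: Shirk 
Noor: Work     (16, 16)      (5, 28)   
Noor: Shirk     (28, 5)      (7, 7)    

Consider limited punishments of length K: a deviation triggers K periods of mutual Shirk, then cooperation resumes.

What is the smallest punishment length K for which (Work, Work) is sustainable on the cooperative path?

3

Need Σ_{k=1}^{K} δ^k ≥ (28−16)/(16−7) = 1.3333 at δ = 2/3.
At K = 2 the sum is 1.1111 < 1.3333; at K = 3 it is 1.4074 ≥ 1.3333.
So the minimum punishment length is K = 3.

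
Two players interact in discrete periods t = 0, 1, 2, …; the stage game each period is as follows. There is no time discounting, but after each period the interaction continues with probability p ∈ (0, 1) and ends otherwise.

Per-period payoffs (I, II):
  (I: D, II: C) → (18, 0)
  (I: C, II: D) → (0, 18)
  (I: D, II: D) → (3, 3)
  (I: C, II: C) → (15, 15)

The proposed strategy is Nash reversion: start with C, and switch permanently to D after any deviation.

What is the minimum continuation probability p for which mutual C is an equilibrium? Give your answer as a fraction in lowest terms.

Expected cooperation value is 15 + p·15 + p²·15 + … = 15/(1−p); deviation gives 18 + p·3/(1−p).
15 ≥ 18(1−p) + 3p ⇒ 15p ≥ 3 ⇒ p ≥ 3/15 = 1/5.

1/5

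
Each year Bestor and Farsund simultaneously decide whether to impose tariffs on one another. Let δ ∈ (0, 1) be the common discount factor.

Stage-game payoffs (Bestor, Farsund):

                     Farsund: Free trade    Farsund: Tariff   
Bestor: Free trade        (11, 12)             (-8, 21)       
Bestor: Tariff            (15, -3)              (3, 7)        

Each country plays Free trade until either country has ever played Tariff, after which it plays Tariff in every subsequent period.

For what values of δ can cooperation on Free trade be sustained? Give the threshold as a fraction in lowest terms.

9/14

For Bestor: deviation gain 15−11 = 4, per-period punishment loss 11−3 = 8. IC gives δ ≥ 4/12 = 1/3.
For Farsund: gain 9, loss 5 per period, so δ ≥ 9/14.
The tighter constraint is Farsund's, so cooperation needs δ ≥ 9/14.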